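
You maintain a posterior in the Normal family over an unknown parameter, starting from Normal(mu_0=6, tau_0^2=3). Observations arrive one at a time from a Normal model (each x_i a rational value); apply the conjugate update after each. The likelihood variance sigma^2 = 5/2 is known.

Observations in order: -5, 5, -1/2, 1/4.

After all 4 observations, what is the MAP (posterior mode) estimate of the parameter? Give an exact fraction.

obs 1: x=-5 → posterior Normal(0, 15/11)
obs 2: x=5 → posterior Normal(30/17, 15/17)
obs 3: x=-1/2 → posterior Normal(27/23, 15/23)
obs 4: x=1/4 → posterior Normal(57/58, 15/29)

57/58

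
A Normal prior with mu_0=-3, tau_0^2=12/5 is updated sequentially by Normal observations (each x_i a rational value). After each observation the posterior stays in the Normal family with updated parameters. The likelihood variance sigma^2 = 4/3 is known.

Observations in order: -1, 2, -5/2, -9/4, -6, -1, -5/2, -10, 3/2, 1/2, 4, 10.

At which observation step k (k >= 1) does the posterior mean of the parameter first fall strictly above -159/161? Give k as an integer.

obs 1: x=-1 → posterior Normal(-12/7, 6/7)
obs 2: x=2 → posterior Normal(-6/23, 12/23)
obs 3: x=-5/2 → posterior Normal(-57/64, 3/8)
obs 4: x=-9/4 → posterior Normal(-195/164, 12/41)
obs 5: x=-6 → posterior Normal(-411/200, 6/25)
obs 6: x=-1 → posterior Normal(-447/236, 12/59)
obs 7: x=-5/2 → posterior Normal(-537/272, 3/17)
obs 8: x=-10 → posterior Normal(-897/308, 12/77)
obs 9: x=3/2 → posterior Normal(-843/344, 6/43)
obs 10: x=1/2 → posterior Normal(-165/76, 12/95)
obs 11: x=4 → posterior Normal(-681/416, 3/26)
obs 12: x=10 → posterior Normal(-321/452, 12/113)

k = 2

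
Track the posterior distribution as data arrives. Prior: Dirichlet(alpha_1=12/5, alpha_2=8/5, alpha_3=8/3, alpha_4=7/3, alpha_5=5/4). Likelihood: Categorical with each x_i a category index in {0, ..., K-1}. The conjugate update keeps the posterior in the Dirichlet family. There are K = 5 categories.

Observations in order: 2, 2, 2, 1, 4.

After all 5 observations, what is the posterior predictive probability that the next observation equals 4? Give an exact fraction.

9/61

obs 1: x=2 → posterior Dirichlet(12/5, 8/5, 11/3, 7/3, 5/4)
obs 2: x=2 → posterior Dirichlet(12/5, 8/5, 14/3, 7/3, 5/4)
obs 3: x=2 → posterior Dirichlet(12/5, 8/5, 17/3, 7/3, 5/4)
obs 4: x=1 → posterior Dirichlet(12/5, 13/5, 17/3, 7/3, 5/4)
obs 5: x=4 → posterior Dirichlet(12/5, 13/5, 17/3, 7/3, 9/4)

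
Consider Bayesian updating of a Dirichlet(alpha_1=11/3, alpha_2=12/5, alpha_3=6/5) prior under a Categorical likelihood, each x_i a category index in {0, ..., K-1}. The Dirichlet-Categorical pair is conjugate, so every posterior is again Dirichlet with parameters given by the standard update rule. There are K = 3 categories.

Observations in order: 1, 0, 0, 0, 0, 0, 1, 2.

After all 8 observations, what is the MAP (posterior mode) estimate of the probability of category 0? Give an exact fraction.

5/8

obs 1: x=1 → posterior Dirichlet(11/3, 17/5, 6/5)
obs 2: x=0 → posterior Dirichlet(14/3, 17/5, 6/5)
obs 3: x=0 → posterior Dirichlet(17/3, 17/5, 6/5)
obs 4: x=0 → posterior Dirichlet(20/3, 17/5, 6/5)
obs 5: x=0 → posterior Dirichlet(23/3, 17/5, 6/5)
obs 6: x=0 → posterior Dirichlet(26/3, 17/5, 6/5)
obs 7: x=1 → posterior Dirichlet(26/3, 22/5, 6/5)
obs 8: x=2 → posterior Dirichlet(26/3, 22/5, 11/5)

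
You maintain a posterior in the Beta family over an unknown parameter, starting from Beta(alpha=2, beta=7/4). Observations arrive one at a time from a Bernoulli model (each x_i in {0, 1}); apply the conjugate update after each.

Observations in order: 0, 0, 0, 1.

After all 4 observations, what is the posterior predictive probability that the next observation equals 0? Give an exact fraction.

obs 1: x=0 → posterior Beta(2, 11/4)
obs 2: x=0 → posterior Beta(2, 15/4)
obs 3: x=0 → posterior Beta(2, 19/4)
obs 4: x=1 → posterior Beta(3, 19/4)

19/31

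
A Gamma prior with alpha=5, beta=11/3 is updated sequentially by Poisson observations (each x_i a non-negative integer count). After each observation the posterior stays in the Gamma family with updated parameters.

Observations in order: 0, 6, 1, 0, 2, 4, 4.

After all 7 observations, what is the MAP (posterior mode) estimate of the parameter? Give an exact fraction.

63/32

obs 1: x=0 → posterior Gamma(5, 14/3)
obs 2: x=6 → posterior Gamma(11, 17/3)
obs 3: x=1 → posterior Gamma(12, 20/3)
obs 4: x=0 → posterior Gamma(12, 23/3)
obs 5: x=2 → posterior Gamma(14, 26/3)
obs 6: x=4 → posterior Gamma(18, 29/3)
obs 7: x=4 → posterior Gamma(22, 32/3)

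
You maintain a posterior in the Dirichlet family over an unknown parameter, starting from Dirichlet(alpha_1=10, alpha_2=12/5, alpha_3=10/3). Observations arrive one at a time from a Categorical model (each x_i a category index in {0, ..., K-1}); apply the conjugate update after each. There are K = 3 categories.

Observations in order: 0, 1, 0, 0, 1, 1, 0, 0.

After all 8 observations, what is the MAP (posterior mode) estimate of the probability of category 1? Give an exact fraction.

66/311

obs 1: x=0 → posterior Dirichlet(11, 12/5, 10/3)
obs 2: x=1 → posterior Dirichlet(11, 17/5, 10/3)
obs 3: x=0 → posterior Dirichlet(12, 17/5, 10/3)
obs 4: x=0 → posterior Dirichlet(13, 17/5, 10/3)
obs 5: x=1 → posterior Dirichlet(13, 22/5, 10/3)
obs 6: x=1 → posterior Dirichlet(13, 27/5, 10/3)
obs 7: x=0 → posterior Dirichlet(14, 27/5, 10/3)
obs 8: x=0 → posterior Dirichlet(15, 27/5, 10/3)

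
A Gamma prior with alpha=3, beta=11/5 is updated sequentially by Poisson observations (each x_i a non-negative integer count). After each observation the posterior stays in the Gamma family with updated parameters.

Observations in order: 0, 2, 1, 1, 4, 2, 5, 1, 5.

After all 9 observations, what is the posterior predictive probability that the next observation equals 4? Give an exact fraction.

obs 1: x=0 → posterior Gamma(3, 16/5)
obs 2: x=2 → posterior Gamma(5, 21/5)
obs 3: x=1 → posterior Gamma(6, 26/5)
obs 4: x=1 → posterior Gamma(7, 31/5)
obs 5: x=4 → posterior Gamma(11, 36/5)
obs 6: x=2 → posterior Gamma(13, 41/5)
obs 7: x=5 → posterior Gamma(18, 46/5)
obs 8: x=1 → posterior Gamma(19, 51/5)
obs 9: x=5 → posterior Gamma(24, 56/5)

9923612244446464811832853210943207063420928000000/97551820892064552722266841889541788960852432978481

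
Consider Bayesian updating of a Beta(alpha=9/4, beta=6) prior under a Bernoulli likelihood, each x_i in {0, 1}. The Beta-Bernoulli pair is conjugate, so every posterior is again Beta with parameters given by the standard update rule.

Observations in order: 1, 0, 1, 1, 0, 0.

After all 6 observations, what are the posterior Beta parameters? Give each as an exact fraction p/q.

obs 1: x=1 → posterior Beta(13/4, 6)
obs 2: x=0 → posterior Beta(13/4, 7)
obs 3: x=1 → posterior Beta(17/4, 7)
obs 4: x=1 → posterior Beta(21/4, 7)
obs 5: x=0 → posterior Beta(21/4, 8)
obs 6: x=0 → posterior Beta(21/4, 9)

alpha=21/4, beta=9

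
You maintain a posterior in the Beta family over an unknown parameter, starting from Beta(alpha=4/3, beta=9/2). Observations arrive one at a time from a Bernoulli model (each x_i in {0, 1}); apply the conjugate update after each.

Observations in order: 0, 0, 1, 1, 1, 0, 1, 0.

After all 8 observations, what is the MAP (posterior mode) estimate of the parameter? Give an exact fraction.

obs 1: x=0 → posterior Beta(4/3, 11/2)
obs 2: x=0 → posterior Beta(4/3, 13/2)
obs 3: x=1 → posterior Beta(7/3, 13/2)
obs 4: x=1 → posterior Beta(10/3, 13/2)
obs 5: x=1 → posterior Beta(13/3, 13/2)
obs 6: x=0 → posterior Beta(13/3, 15/2)
obs 7: x=1 → posterior Beta(16/3, 15/2)
obs 8: x=0 → posterior Beta(16/3, 17/2)

26/71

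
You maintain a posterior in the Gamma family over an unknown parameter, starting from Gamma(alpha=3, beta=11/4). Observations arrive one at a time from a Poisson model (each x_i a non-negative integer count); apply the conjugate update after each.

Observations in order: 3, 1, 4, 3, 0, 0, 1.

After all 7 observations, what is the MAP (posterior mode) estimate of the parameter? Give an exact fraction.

obs 1: x=3 → posterior Gamma(6, 15/4)
obs 2: x=1 → posterior Gamma(7, 19/4)
obs 3: x=4 → posterior Gamma(11, 23/4)
obs 4: x=3 → posterior Gamma(14, 27/4)
obs 5: x=0 → posterior Gamma(14, 31/4)
obs 6: x=0 → posterior Gamma(14, 35/4)
obs 7: x=1 → posterior Gamma(15, 39/4)

56/39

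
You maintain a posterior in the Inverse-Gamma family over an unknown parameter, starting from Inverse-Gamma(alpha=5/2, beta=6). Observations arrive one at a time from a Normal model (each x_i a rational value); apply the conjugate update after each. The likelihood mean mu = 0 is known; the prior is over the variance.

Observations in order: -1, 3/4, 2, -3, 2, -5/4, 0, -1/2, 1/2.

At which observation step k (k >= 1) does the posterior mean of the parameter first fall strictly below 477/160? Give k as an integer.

obs 1: x=-1 → posterior Inverse-Gamma(3, 13/2)
obs 2: x=3/4 → posterior Inverse-Gamma(7/2, 217/32)
obs 3: x=2 → posterior Inverse-Gamma(4, 281/32)
obs 4: x=-3 → posterior Inverse-Gamma(9/2, 425/32)
obs 5: x=2 → posterior Inverse-Gamma(5, 489/32)
obs 6: x=-5/4 → posterior Inverse-Gamma(11/2, 257/16)
obs 7: x=0 → posterior Inverse-Gamma(6, 257/16)
obs 8: x=-1/2 → posterior Inverse-Gamma(13/2, 259/16)
obs 9: x=1/2 → posterior Inverse-Gamma(7, 261/16)

k = 2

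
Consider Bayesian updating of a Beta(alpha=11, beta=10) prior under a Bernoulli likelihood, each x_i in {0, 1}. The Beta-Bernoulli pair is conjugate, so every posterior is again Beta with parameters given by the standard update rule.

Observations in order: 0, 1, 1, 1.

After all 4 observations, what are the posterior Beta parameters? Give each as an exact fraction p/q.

obs 1: x=0 → posterior Beta(11, 11)
obs 2: x=1 → posterior Beta(12, 11)
obs 3: x=1 → posterior Beta(13, 11)
obs 4: x=1 → posterior Beta(14, 11)

alpha=14, beta=11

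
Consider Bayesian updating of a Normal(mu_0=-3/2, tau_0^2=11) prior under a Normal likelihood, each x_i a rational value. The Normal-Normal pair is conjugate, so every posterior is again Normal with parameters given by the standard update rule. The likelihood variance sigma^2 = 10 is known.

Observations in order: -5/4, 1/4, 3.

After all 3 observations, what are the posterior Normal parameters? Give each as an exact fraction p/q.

mu_0=7/43, tau_0^2=110/43

obs 1: x=-5/4 → posterior Normal(-115/84, 110/21)
obs 2: x=1/4 → posterior Normal(-13/16, 55/16)
obs 3: x=3 → posterior Normal(7/43, 110/43)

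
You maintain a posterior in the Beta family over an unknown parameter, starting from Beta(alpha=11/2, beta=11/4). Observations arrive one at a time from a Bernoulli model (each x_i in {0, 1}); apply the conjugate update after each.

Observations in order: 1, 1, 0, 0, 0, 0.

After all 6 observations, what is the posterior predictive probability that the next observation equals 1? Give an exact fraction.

obs 1: x=1 → posterior Beta(13/2, 11/4)
obs 2: x=1 → posterior Beta(15/2, 11/4)
obs 3: x=0 → posterior Beta(15/2, 15/4)
obs 4: x=0 → posterior Beta(15/2, 19/4)
obs 5: x=0 → posterior Beta(15/2, 23/4)
obs 6: x=0 → posterior Beta(15/2, 27/4)

10/19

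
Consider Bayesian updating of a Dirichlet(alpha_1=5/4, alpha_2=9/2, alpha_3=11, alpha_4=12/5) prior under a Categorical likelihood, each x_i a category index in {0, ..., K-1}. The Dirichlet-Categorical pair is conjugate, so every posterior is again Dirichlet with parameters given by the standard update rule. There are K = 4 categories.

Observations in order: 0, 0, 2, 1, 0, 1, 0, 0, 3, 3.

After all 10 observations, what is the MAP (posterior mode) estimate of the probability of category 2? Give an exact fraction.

obs 1: x=0 → posterior Dirichlet(9/4, 9/2, 11, 12/5)
obs 2: x=0 → posterior Dirichlet(13/4, 9/2, 11, 12/5)
obs 3: x=2 → posterior Dirichlet(13/4, 9/2, 12, 12/5)
obs 4: x=1 → posterior Dirichlet(13/4, 11/2, 12, 12/5)
obs 5: x=0 → posterior Dirichlet(17/4, 11/2, 12, 12/5)
obs 6: x=1 → posterior Dirichlet(17/4, 13/2, 12, 12/5)
obs 7: x=0 → posterior Dirichlet(21/4, 13/2, 12, 12/5)
obs 8: x=0 → posterior Dirichlet(25/4, 13/2, 12, 12/5)
obs 9: x=3 → posterior Dirichlet(25/4, 13/2, 12, 17/5)
obs 10: x=3 → posterior Dirichlet(25/4, 13/2, 12, 22/5)

220/503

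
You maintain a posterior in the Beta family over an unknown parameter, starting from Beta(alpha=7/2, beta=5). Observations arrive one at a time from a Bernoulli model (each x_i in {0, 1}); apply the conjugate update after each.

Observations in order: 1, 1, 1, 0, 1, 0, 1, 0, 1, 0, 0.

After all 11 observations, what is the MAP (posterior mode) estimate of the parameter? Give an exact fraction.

17/35

obs 1: x=1 → posterior Beta(9/2, 5)
obs 2: x=1 → posterior Beta(11/2, 5)
obs 3: x=1 → posterior Beta(13/2, 5)
obs 4: x=0 → posterior Beta(13/2, 6)
obs 5: x=1 → posterior Beta(15/2, 6)
obs 6: x=0 → posterior Beta(15/2, 7)
obs 7: x=1 → posterior Beta(17/2, 7)
obs 8: x=0 → posterior Beta(17/2, 8)
obs 9: x=1 → posterior Beta(19/2, 8)
obs 10: x=0 → posterior Beta(19/2, 9)
obs 11: x=0 → posterior Beta(19/2, 10)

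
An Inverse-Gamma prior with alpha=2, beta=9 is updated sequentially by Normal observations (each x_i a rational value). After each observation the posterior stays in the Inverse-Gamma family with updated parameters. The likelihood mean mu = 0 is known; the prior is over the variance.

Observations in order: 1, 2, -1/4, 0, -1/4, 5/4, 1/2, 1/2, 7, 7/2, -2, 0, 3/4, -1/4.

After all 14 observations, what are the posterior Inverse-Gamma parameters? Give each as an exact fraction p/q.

alpha=9, beta=1457/32

obs 1: x=1 → posterior Inverse-Gamma(5/2, 19/2)
obs 2: x=2 → posterior Inverse-Gamma(3, 23/2)
obs 3: x=-1/4 → posterior Inverse-Gamma(7/2, 369/32)
obs 4: x=0 → posterior Inverse-Gamma(4, 369/32)
obs 5: x=-1/4 → posterior Inverse-Gamma(9/2, 185/16)
obs 6: x=5/4 → posterior Inverse-Gamma(5, 395/32)
obs 7: x=1/2 → posterior Inverse-Gamma(11/2, 399/32)
obs 8: x=1/2 → posterior Inverse-Gamma(6, 403/32)
obs 9: x=7 → posterior Inverse-Gamma(13/2, 1187/32)
obs 10: x=7/2 → posterior Inverse-Gamma(7, 1383/32)
obs 11: x=-2 → posterior Inverse-Gamma(15/2, 1447/32)
obs 12: x=0 → posterior Inverse-Gamma(8, 1447/32)
obs 13: x=3/4 → posterior Inverse-Gamma(17/2, 91/2)
obs 14: x=-1/4 → posterior Inverse-Gamma(9, 1457/32)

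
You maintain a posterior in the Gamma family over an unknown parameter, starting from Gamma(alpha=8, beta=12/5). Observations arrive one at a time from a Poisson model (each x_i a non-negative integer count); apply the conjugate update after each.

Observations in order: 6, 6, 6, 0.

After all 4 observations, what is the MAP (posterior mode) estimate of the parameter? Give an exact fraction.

125/32

obs 1: x=6 → posterior Gamma(14, 17/5)
obs 2: x=6 → posterior Gamma(20, 22/5)
obs 3: x=6 → posterior Gamma(26, 27/5)
obs 4: x=0 → posterior Gamma(26, 32/5)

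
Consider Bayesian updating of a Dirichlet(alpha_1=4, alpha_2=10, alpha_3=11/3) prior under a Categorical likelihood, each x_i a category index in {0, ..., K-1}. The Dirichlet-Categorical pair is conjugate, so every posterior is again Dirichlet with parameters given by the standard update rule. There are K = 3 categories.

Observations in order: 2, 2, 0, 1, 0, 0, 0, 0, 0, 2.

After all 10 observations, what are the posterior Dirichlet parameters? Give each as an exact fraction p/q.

alpha_1=10, alpha_2=11, alpha_3=20/3

obs 1: x=2 → posterior Dirichlet(4, 10, 14/3)
obs 2: x=2 → posterior Dirichlet(4, 10, 17/3)
obs 3: x=0 → posterior Dirichlet(5, 10, 17/3)
obs 4: x=1 → posterior Dirichlet(5, 11, 17/3)
obs 5: x=0 → posterior Dirichlet(6, 11, 17/3)
obs 6: x=0 → posterior Dirichlet(7, 11, 17/3)
obs 7: x=0 → posterior Dirichlet(8, 11, 17/3)
obs 8: x=0 → posterior Dirichlet(9, 11, 17/3)
obs 9: x=0 → posterior Dirichlet(10, 11, 17/3)
obs 10: x=2 → posterior Dirichlet(10, 11, 20/3)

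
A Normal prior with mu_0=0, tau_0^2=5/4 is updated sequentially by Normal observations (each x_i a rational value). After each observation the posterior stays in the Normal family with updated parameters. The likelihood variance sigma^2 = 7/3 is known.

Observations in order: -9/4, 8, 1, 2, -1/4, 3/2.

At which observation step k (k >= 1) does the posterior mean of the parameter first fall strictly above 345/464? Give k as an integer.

k = 2

obs 1: x=-9/4 → posterior Normal(-135/172, 35/43)
obs 2: x=8 → posterior Normal(345/232, 35/58)
obs 3: x=1 → posterior Normal(405/292, 35/73)
obs 4: x=2 → posterior Normal(525/352, 35/88)
obs 5: x=-1/4 → posterior Normal(255/206, 35/103)
obs 6: x=3/2 → posterior Normal(75/59, 35/118)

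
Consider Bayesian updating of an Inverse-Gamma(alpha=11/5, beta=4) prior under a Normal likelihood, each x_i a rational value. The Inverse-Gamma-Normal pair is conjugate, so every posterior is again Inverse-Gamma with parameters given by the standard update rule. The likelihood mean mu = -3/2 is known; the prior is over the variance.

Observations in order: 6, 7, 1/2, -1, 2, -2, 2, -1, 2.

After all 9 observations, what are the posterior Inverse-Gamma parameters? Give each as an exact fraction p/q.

alpha=67/10, beta=89

obs 1: x=6 → posterior Inverse-Gamma(27/10, 257/8)
obs 2: x=7 → posterior Inverse-Gamma(16/5, 273/4)
obs 3: x=1/2 → posterior Inverse-Gamma(37/10, 281/4)
obs 4: x=-1 → posterior Inverse-Gamma(21/5, 563/8)
obs 5: x=2 → posterior Inverse-Gamma(47/10, 153/2)
obs 6: x=-2 → posterior Inverse-Gamma(26/5, 613/8)
obs 7: x=2 → posterior Inverse-Gamma(57/10, 331/4)
obs 8: x=-1 → posterior Inverse-Gamma(31/5, 663/8)
obs 9: x=2 → posterior Inverse-Gamma(67/10, 89)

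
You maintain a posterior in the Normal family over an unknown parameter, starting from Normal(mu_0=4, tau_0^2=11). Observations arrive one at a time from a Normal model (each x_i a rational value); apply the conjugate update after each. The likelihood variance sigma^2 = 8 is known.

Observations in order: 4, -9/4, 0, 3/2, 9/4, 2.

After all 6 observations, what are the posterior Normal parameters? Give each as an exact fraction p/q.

obs 1: x=4 → posterior Normal(4, 88/19)
obs 2: x=-9/4 → posterior Normal(41/24, 44/15)
obs 3: x=0 → posterior Normal(5/4, 88/41)
obs 4: x=3/2 → posterior Normal(271/208, 22/13)
obs 5: x=9/4 → posterior Normal(185/126, 88/63)
obs 6: x=2 → posterior Normal(229/148, 44/37)

mu_0=229/148, tau_0^2=44/37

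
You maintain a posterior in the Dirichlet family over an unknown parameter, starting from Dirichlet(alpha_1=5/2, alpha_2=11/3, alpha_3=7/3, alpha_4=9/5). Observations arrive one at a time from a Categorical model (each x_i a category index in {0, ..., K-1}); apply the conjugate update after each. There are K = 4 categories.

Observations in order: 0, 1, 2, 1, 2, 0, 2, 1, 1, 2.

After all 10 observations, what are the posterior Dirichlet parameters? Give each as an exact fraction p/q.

obs 1: x=0 → posterior Dirichlet(7/2, 11/3, 7/3, 9/5)
obs 2: x=1 → posterior Dirichlet(7/2, 14/3, 7/3, 9/5)
obs 3: x=2 → posterior Dirichlet(7/2, 14/3, 10/3, 9/5)
obs 4: x=1 → posterior Dirichlet(7/2, 17/3, 10/3, 9/5)
obs 5: x=2 → posterior Dirichlet(7/2, 17/3, 13/3, 9/5)
obs 6: x=0 → posterior Dirichlet(9/2, 17/3, 13/3, 9/5)
obs 7: x=2 → posterior Dirichlet(9/2, 17/3, 16/3, 9/5)
obs 8: x=1 → posterior Dirichlet(9/2, 20/3, 16/3, 9/5)
obs 9: x=1 → posterior Dirichlet(9/2, 23/3, 16/3, 9/5)
obs 10: x=2 → posterior Dirichlet(9/2, 23/3, 19/3, 9/5)

alpha_1=9/2, alpha_2=23/3, alpha_3=19/3, alpha_4=9/5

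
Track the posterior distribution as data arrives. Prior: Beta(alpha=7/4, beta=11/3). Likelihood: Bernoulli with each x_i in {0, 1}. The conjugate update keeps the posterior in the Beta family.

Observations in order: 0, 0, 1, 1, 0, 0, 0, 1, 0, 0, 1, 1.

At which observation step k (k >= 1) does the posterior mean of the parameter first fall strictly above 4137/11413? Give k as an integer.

obs 1: x=0 → posterior Beta(7/4, 14/3)
obs 2: x=0 → posterior Beta(7/4, 17/3)
obs 3: x=1 → posterior Beta(11/4, 17/3)
obs 4: x=1 → posterior Beta(15/4, 17/3)
obs 5: x=0 → posterior Beta(15/4, 20/3)
obs 6: x=0 → posterior Beta(15/4, 23/3)
obs 7: x=0 → posterior Beta(15/4, 26/3)
obs 8: x=1 → posterior Beta(19/4, 26/3)
obs 9: x=0 → posterior Beta(19/4, 29/3)
obs 10: x=0 → posterior Beta(19/4, 32/3)
obs 11: x=1 → posterior Beta(23/4, 32/3)
obs 12: x=1 → posterior Beta(27/4, 32/3)

k = 4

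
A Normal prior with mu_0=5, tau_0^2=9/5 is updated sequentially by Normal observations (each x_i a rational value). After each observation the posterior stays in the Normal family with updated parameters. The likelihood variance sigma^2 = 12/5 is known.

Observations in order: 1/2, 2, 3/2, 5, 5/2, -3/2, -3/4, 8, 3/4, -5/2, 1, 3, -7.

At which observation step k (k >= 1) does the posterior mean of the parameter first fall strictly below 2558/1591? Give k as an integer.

k = 13

obs 1: x=1/2 → posterior Normal(43/14, 36/35)
obs 2: x=2 → posterior Normal(11/4, 18/25)
obs 3: x=3/2 → posterior Normal(32/13, 36/65)
obs 4: x=5 → posterior Normal(47/16, 9/20)
obs 5: x=5/2 → posterior Normal(109/38, 36/95)
obs 6: x=-3/2 → posterior Normal(25/11, 18/55)
obs 7: x=-3/4 → posterior Normal(191/100, 36/125)
obs 8: x=8 → posterior Normal(41/16, 9/35)
obs 9: x=3/4 → posterior Normal(74/31, 36/155)
obs 10: x=-5/2 → posterior Normal(133/68, 18/85)
obs 11: x=1 → posterior Normal(139/74, 36/185)
obs 12: x=3 → posterior Normal(157/80, 9/50)
obs 13: x=-7 → posterior Normal(115/86, 36/215)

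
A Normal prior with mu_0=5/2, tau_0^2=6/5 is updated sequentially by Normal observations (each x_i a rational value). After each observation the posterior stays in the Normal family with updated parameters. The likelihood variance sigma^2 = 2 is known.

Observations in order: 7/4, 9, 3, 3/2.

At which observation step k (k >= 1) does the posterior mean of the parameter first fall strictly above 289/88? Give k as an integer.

k = 2

obs 1: x=7/4 → posterior Normal(71/32, 3/4)
obs 2: x=9 → posterior Normal(179/44, 6/11)
obs 3: x=3 → posterior Normal(215/56, 3/7)
obs 4: x=3/2 → posterior Normal(233/68, 6/17)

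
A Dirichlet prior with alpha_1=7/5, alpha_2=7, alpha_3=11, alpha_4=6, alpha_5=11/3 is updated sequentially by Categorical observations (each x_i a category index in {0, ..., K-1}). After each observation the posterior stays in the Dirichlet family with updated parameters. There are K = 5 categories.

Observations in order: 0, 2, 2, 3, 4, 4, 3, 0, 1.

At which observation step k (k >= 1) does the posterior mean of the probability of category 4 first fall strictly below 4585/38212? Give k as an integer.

obs 1: x=0 → posterior Dirichlet(12/5, 7, 11, 6, 11/3)
obs 2: x=2 → posterior Dirichlet(12/5, 7, 12, 6, 11/3)
obs 3: x=2 → posterior Dirichlet(12/5, 7, 13, 6, 11/3)
obs 4: x=3 → posterior Dirichlet(12/5, 7, 13, 7, 11/3)
obs 5: x=4 → posterior Dirichlet(12/5, 7, 13, 7, 14/3)
obs 6: x=4 → posterior Dirichlet(12/5, 7, 13, 7, 17/3)
obs 7: x=3 → posterior Dirichlet(12/5, 7, 13, 8, 17/3)
obs 8: x=0 → posterior Dirichlet(17/5, 7, 13, 8, 17/3)
obs 9: x=1 → posterior Dirichlet(17/5, 8, 13, 8, 17/3)

k = 2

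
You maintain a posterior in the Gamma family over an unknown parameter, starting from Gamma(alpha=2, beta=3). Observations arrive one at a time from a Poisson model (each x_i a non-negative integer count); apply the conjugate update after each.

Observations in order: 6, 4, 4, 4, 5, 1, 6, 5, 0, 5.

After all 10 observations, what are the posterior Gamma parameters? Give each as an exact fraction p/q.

alpha=42, beta=13

obs 1: x=6 → posterior Gamma(8, 4)
obs 2: x=4 → posterior Gamma(12, 5)
obs 3: x=4 → posterior Gamma(16, 6)
obs 4: x=4 → posterior Gamma(20, 7)
obs 5: x=5 → posterior Gamma(25, 8)
obs 6: x=1 → posterior Gamma(26, 9)
obs 7: x=6 → posterior Gamma(32, 10)
obs 8: x=5 → posterior Gamma(37, 11)
obs 9: x=0 → posterior Gamma(37, 12)
obs 10: x=5 → posterior Gamma(42, 13)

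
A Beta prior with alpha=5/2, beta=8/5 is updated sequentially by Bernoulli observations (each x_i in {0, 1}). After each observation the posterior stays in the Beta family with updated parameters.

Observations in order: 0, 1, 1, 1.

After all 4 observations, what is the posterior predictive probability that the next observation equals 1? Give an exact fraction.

55/81

obs 1: x=0 → posterior Beta(5/2, 13/5)
obs 2: x=1 → posterior Beta(7/2, 13/5)
obs 3: x=1 → posterior Beta(9/2, 13/5)
obs 4: x=1 → posterior Beta(11/2, 13/5)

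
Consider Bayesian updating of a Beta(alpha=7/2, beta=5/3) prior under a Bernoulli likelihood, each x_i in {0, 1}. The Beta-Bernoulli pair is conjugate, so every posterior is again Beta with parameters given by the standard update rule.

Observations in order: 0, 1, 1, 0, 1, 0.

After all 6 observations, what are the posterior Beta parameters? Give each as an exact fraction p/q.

alpha=13/2, beta=14/3

obs 1: x=0 → posterior Beta(7/2, 8/3)
obs 2: x=1 → posterior Beta(9/2, 8/3)
obs 3: x=1 → posterior Beta(11/2, 8/3)
obs 4: x=0 → posterior Beta(11/2, 11/3)
obs 5: x=1 → posterior Beta(13/2, 11/3)
obs 6: x=0 → posterior Beta(13/2, 14/3)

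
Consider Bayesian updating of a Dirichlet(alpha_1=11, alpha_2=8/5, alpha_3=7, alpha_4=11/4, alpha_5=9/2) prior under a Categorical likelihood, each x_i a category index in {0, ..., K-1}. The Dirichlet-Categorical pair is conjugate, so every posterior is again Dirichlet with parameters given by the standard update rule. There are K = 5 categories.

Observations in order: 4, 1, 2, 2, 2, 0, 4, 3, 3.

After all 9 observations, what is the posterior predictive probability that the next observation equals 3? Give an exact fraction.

95/717

obs 1: x=4 → posterior Dirichlet(11, 8/5, 7, 11/4, 11/2)
obs 2: x=1 → posterior Dirichlet(11, 13/5, 7, 11/4, 11/2)
obs 3: x=2 → posterior Dirichlet(11, 13/5, 8, 11/4, 11/2)
obs 4: x=2 → posterior Dirichlet(11, 13/5, 9, 11/4, 11/2)
obs 5: x=2 → posterior Dirichlet(11, 13/5, 10, 11/4, 11/2)
obs 6: x=0 → posterior Dirichlet(12, 13/5, 10, 11/4, 11/2)
obs 7: x=4 → posterior Dirichlet(12, 13/5, 10, 11/4, 13/2)
obs 8: x=3 → posterior Dirichlet(12, 13/5, 10, 15/4, 13/2)
obs 9: x=3 → posterior Dirichlet(12, 13/5, 10, 19/4, 13/2)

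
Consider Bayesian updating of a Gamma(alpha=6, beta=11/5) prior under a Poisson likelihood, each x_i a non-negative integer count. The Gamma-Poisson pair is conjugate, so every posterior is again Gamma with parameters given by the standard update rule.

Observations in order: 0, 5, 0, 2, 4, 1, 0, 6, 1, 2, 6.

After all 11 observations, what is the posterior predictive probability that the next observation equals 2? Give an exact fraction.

obs 1: x=0 → posterior Gamma(6, 16/5)
obs 2: x=5 → posterior Gamma(11, 21/5)
obs 3: x=0 → posterior Gamma(11, 26/5)
obs 4: x=2 → posterior Gamma(13, 31/5)
obs 5: x=4 → posterior Gamma(17, 36/5)
obs 6: x=1 → posterior Gamma(18, 41/5)
obs 7: x=0 → posterior Gamma(18, 46/5)
obs 8: x=6 → posterior Gamma(24, 51/5)
obs 9: x=1 → posterior Gamma(25, 56/5)
obs 10: x=2 → posterior Gamma(27, 61/5)
obs 11: x=6 → posterior Gamma(33, 66/5)

15554381363329221493387623508557090572273146022016428546614886400/62236076386549441676232640549725542363682250173080665204853852951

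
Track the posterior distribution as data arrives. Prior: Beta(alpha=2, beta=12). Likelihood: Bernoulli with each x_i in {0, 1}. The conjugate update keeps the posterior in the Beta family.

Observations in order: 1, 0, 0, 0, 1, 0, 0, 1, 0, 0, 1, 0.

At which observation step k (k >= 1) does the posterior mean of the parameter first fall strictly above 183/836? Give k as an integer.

k = 8

obs 1: x=1 → posterior Beta(3, 12)
obs 2: x=0 → posterior Beta(3, 13)
obs 3: x=0 → posterior Beta(3, 14)
obs 4: x=0 → posterior Beta(3, 15)
obs 5: x=1 → posterior Beta(4, 15)
obs 6: x=0 → posterior Beta(4, 16)
obs 7: x=0 → posterior Beta(4, 17)
obs 8: x=1 → posterior Beta(5, 17)
obs 9: x=0 → posterior Beta(5, 18)
obs 10: x=0 → posterior Beta(5, 19)
obs 11: x=1 → posterior Beta(6, 19)
obs 12: x=0 → posterior Beta(6, 20)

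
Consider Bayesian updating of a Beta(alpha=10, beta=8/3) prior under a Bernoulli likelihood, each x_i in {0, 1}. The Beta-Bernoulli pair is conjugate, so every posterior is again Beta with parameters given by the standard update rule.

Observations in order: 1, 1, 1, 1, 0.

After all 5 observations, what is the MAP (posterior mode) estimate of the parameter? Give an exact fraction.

39/47

obs 1: x=1 → posterior Beta(11, 8/3)
obs 2: x=1 → posterior Beta(12, 8/3)
obs 3: x=1 → posterior Beta(13, 8/3)
obs 4: x=1 → posterior Beta(14, 8/3)
obs 5: x=0 → posterior Beta(14, 11/3)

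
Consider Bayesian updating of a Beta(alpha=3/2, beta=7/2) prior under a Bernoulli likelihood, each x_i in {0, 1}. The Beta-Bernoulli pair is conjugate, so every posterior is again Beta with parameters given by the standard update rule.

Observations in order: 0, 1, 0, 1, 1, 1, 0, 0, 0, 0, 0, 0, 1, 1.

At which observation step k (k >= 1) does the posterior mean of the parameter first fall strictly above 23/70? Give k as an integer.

obs 1: x=0 → posterior Beta(3/2, 9/2)
obs 2: x=1 → posterior Beta(5/2, 9/2)
obs 3: x=0 → posterior Beta(5/2, 11/2)
obs 4: x=1 → posterior Beta(7/2, 11/2)
obs 5: x=1 → posterior Beta(9/2, 11/2)
obs 6: x=1 → posterior Beta(11/2, 11/2)
obs 7: x=0 → posterior Beta(11/2, 13/2)
obs 8: x=0 → posterior Beta(11/2, 15/2)
obs 9: x=0 → posterior Beta(11/2, 17/2)
obs 10: x=0 → posterior Beta(11/2, 19/2)
obs 11: x=0 → posterior Beta(11/2, 21/2)
obs 12: x=0 → posterior Beta(11/2, 23/2)
obs 13: x=1 → posterior Beta(13/2, 23/2)
obs 14: x=1 → posterior Beta(15/2, 23/2)

k = 2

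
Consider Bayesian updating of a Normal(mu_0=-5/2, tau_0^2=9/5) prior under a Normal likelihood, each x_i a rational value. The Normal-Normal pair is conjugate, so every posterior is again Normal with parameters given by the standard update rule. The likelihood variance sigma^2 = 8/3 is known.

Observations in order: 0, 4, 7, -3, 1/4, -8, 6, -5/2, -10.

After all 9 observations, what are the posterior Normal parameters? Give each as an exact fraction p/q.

mu_0=-1075/1132, tau_0^2=72/283

obs 1: x=0 → posterior Normal(-100/67, 72/67)
obs 2: x=4 → posterior Normal(4/47, 36/47)
obs 3: x=7 → posterior Normal(197/121, 72/121)
obs 4: x=-3 → posterior Normal(29/37, 18/37)
obs 5: x=1/4 → posterior Normal(491/700, 72/175)
obs 6: x=-8 → posterior Normal(-373/808, 36/101)
obs 7: x=6 → posterior Normal(275/916, 72/229)
obs 8: x=-5/2 → posterior Normal(5/1024, 9/32)
obs 9: x=-10 → posterior Normal(-1075/1132, 72/283)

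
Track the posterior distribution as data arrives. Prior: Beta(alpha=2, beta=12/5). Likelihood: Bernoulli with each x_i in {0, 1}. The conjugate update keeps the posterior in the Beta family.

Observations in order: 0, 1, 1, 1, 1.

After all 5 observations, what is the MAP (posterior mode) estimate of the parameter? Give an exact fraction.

25/37

obs 1: x=0 → posterior Beta(2, 17/5)
obs 2: x=1 → posterior Beta(3, 17/5)
obs 3: x=1 → posterior Beta(4, 17/5)
obs 4: x=1 → posterior Beta(5, 17/5)
obs 5: x=1 → posterior Beta(6, 17/5)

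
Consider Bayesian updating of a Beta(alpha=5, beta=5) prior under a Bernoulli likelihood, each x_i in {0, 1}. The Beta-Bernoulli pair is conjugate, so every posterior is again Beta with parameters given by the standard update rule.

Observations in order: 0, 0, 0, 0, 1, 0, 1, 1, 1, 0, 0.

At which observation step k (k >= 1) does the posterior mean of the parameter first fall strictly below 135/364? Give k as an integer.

obs 1: x=0 → posterior Beta(5, 6)
obs 2: x=0 → posterior Beta(5, 7)
obs 3: x=0 → posterior Beta(5, 8)
obs 4: x=0 → posterior Beta(5, 9)
obs 5: x=1 → posterior Beta(6, 9)
obs 6: x=0 → posterior Beta(6, 10)
obs 7: x=1 → posterior Beta(7, 10)
obs 8: x=1 → posterior Beta(8, 10)
obs 9: x=1 → posterior Beta(9, 10)
obs 10: x=0 → posterior Beta(9, 11)
obs 11: x=0 → posterior Beta(9, 12)

k = 4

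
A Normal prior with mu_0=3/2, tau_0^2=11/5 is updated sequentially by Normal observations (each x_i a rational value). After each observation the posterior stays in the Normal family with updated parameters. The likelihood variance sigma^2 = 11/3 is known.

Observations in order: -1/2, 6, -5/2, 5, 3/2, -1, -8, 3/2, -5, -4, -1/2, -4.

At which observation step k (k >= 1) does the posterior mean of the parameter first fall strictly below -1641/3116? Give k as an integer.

obs 1: x=-1/2 → posterior Normal(3/4, 11/8)
obs 2: x=6 → posterior Normal(24/11, 1)
obs 3: x=-5/2 → posterior Normal(33/28, 11/14)
obs 4: x=5 → posterior Normal(63/34, 11/17)
obs 5: x=3/2 → posterior Normal(9/5, 11/20)
obs 6: x=-1 → posterior Normal(33/23, 11/23)
obs 7: x=-8 → posterior Normal(9/26, 11/26)
obs 8: x=3/2 → posterior Normal(27/58, 11/29)
obs 9: x=-5 → posterior Normal(-3/64, 11/32)
obs 10: x=-4 → posterior Normal(-27/70, 11/35)
obs 11: x=-1/2 → posterior Normal(-15/38, 11/38)
obs 12: x=-4 → posterior Normal(-27/41, 11/41)

k = 12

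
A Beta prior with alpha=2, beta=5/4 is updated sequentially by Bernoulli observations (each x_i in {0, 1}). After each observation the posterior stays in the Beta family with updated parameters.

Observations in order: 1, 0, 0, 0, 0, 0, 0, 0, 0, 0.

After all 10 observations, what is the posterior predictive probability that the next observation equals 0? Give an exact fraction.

41/53

obs 1: x=1 → posterior Beta(3, 5/4)
obs 2: x=0 → posterior Beta(3, 9/4)
obs 3: x=0 → posterior Beta(3, 13/4)
obs 4: x=0 → posterior Beta(3, 17/4)
obs 5: x=0 → posterior Beta(3, 21/4)
obs 6: x=0 → posterior Beta(3, 25/4)
obs 7: x=0 → posterior Beta(3, 29/4)
obs 8: x=0 → posterior Beta(3, 33/4)
obs 9: x=0 → posterior Beta(3, 37/4)
obs 10: x=0 → posterior Beta(3, 41/4)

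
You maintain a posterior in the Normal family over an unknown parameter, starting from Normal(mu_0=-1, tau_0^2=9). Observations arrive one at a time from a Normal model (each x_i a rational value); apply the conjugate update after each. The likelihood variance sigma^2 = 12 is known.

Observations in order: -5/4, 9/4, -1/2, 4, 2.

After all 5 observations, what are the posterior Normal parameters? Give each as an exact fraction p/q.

obs 1: x=-5/4 → posterior Normal(-31/28, 36/7)
obs 2: x=9/4 → posterior Normal(-1/10, 18/5)
obs 3: x=-1/2 → posterior Normal(-5/26, 36/13)
obs 4: x=4 → posterior Normal(19/32, 9/4)
obs 5: x=2 → posterior Normal(31/38, 36/19)

mu_0=31/38, tau_0^2=36/19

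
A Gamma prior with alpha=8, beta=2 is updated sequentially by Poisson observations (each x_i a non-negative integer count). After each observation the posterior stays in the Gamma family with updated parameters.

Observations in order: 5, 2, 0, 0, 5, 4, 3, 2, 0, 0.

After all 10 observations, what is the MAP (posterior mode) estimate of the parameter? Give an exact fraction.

7/3

obs 1: x=5 → posterior Gamma(13, 3)
obs 2: x=2 → posterior Gamma(15, 4)
obs 3: x=0 → posterior Gamma(15, 5)
obs 4: x=0 → posterior Gamma(15, 6)
obs 5: x=5 → posterior Gamma(20, 7)
obs 6: x=4 → posterior Gamma(24, 8)
obs 7: x=3 → posterior Gamma(27, 9)
obs 8: x=2 → posterior Gamma(29, 10)
obs 9: x=0 → posterior Gamma(29, 11)
obs 10: x=0 → posterior Gamma(29, 12)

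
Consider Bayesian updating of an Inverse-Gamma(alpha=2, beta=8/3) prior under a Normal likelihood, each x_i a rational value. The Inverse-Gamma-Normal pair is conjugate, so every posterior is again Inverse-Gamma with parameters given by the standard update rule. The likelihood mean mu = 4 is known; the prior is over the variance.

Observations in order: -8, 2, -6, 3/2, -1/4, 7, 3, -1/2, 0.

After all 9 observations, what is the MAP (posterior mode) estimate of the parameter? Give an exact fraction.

15547/720

obs 1: x=-8 → posterior Inverse-Gamma(5/2, 224/3)
obs 2: x=2 → posterior Inverse-Gamma(3, 230/3)
obs 3: x=-6 → posterior Inverse-Gamma(7/2, 380/3)
obs 4: x=3/2 → posterior Inverse-Gamma(4, 3115/24)
obs 5: x=-1/4 → posterior Inverse-Gamma(9/2, 13327/96)
obs 6: x=7 → posterior Inverse-Gamma(5, 13759/96)
obs 7: x=3 → posterior Inverse-Gamma(11/2, 13807/96)
obs 8: x=-1/2 → posterior Inverse-Gamma(6, 14779/96)
obs 9: x=0 → posterior Inverse-Gamma(13/2, 15547/96)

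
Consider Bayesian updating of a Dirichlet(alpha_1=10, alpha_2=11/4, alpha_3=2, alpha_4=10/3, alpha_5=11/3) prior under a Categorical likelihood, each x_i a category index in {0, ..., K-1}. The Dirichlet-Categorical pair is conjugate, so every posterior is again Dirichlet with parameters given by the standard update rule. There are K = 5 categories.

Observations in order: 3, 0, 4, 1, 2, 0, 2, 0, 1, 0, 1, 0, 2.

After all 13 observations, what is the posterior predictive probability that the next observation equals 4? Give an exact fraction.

56/417

obs 1: x=3 → posterior Dirichlet(10, 11/4, 2, 13/3, 11/3)
obs 2: x=0 → posterior Dirichlet(11, 11/4, 2, 13/3, 11/3)
obs 3: x=4 → posterior Dirichlet(11, 11/4, 2, 13/3, 14/3)
obs 4: x=1 → posterior Dirichlet(11, 15/4, 2, 13/3, 14/3)
obs 5: x=2 → posterior Dirichlet(11, 15/4, 3, 13/3, 14/3)
obs 6: x=0 → posterior Dirichlet(12, 15/4, 3, 13/3, 14/3)
obs 7: x=2 → posterior Dirichlet(12, 15/4, 4, 13/3, 14/3)
obs 8: x=0 → posterior Dirichlet(13, 15/4, 4, 13/3, 14/3)
obs 9: x=1 → posterior Dirichlet(13, 19/4, 4, 13/3, 14/3)
obs 10: x=0 → posterior Dirichlet(14, 19/4, 4, 13/3, 14/3)
obs 11: x=1 → posterior Dirichlet(14, 23/4, 4, 13/3, 14/3)
obs 12: x=0 → posterior Dirichlet(15, 23/4, 4, 13/3, 14/3)
obs 13: x=2 → posterior Dirichlet(15, 23/4, 5, 13/3, 14/3)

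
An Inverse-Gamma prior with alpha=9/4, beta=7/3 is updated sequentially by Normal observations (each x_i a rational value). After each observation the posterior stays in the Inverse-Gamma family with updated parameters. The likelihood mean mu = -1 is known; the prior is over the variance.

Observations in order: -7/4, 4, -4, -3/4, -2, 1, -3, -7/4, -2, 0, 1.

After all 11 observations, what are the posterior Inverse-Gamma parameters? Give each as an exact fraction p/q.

alpha=31/4, beta=2633/96

obs 1: x=-7/4 → posterior Inverse-Gamma(11/4, 251/96)
obs 2: x=4 → posterior Inverse-Gamma(13/4, 1451/96)
obs 3: x=-4 → posterior Inverse-Gamma(15/4, 1883/96)
obs 4: x=-3/4 → posterior Inverse-Gamma(17/4, 943/48)
obs 5: x=-2 → posterior Inverse-Gamma(19/4, 967/48)
obs 6: x=1 → posterior Inverse-Gamma(21/4, 1063/48)
obs 7: x=-3 → posterior Inverse-Gamma(23/4, 1159/48)
obs 8: x=-7/4 → posterior Inverse-Gamma(25/4, 2345/96)
obs 9: x=-2 → posterior Inverse-Gamma(27/4, 2393/96)
obs 10: x=0 → posterior Inverse-Gamma(29/4, 2441/96)
obs 11: x=1 → posterior Inverse-Gamma(31/4, 2633/96)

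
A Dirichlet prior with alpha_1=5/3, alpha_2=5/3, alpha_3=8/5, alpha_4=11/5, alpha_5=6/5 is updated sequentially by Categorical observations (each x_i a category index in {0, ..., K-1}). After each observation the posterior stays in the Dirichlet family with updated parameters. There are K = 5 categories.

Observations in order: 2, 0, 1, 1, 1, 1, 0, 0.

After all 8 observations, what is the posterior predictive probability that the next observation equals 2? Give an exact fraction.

39/245

obs 1: x=2 → posterior Dirichlet(5/3, 5/3, 13/5, 11/5, 6/5)
obs 2: x=0 → posterior Dirichlet(8/3, 5/3, 13/5, 11/5, 6/5)
obs 3: x=1 → posterior Dirichlet(8/3, 8/3, 13/5, 11/5, 6/5)
obs 4: x=1 → posterior Dirichlet(8/3, 11/3, 13/5, 11/5, 6/5)
obs 5: x=1 → posterior Dirichlet(8/3, 14/3, 13/5, 11/5, 6/5)
obs 6: x=1 → posterior Dirichlet(8/3, 17/3, 13/5, 11/5, 6/5)
obs 7: x=0 → posterior Dirichlet(11/3, 17/3, 13/5, 11/5, 6/5)
obs 8: x=0 → posterior Dirichlet(14/3, 17/3, 13/5, 11/5, 6/5)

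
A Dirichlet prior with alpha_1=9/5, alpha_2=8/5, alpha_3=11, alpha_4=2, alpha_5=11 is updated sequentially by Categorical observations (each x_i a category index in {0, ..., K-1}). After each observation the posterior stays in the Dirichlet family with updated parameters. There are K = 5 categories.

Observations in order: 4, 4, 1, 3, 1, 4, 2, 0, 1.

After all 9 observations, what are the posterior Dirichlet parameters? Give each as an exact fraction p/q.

obs 1: x=4 → posterior Dirichlet(9/5, 8/5, 11, 2, 12)
obs 2: x=4 → posterior Dirichlet(9/5, 8/5, 11, 2, 13)
obs 3: x=1 → posterior Dirichlet(9/5, 13/5, 11, 2, 13)
obs 4: x=3 → posterior Dirichlet(9/5, 13/5, 11, 3, 13)
obs 5: x=1 → posterior Dirichlet(9/5, 18/5, 11, 3, 13)
obs 6: x=4 → posterior Dirichlet(9/5, 18/5, 11, 3, 14)
obs 7: x=2 → posterior Dirichlet(9/5, 18/5, 12, 3, 14)
obs 8: x=0 → posterior Dirichlet(14/5, 18/5, 12, 3, 14)
obs 9: x=1 → posterior Dirichlet(14/5, 23/5, 12, 3, 14)

alpha_1=14/5, alpha_2=23/5, alpha_3=12, alpha_4=3, alpha_5=14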